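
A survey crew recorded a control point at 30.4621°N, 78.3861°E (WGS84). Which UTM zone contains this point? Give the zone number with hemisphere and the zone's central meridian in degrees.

UTM zone = ⌊(λ + 180)/6⌋ + 1; 78.3861° ∈ [78°, 84°) → zone 44.
Hemisphere: N (φ ≥ 0).
Central meridian λ₀ = 6×44 − 183 = 81°.

Zone 44N, central meridian 81°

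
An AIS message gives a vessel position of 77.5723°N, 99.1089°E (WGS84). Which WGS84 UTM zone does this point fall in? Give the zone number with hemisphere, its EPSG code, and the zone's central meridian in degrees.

UTM zone = ⌊(λ + 180)/6⌋ + 1; 99.1089° ∈ [96°, 102°) → zone 47.
Hemisphere: N (φ ≥ 0).
Central meridian λ₀ = 6×47 − 183 = 99°.
EPSG code: 32647.

Zone 47N (EPSG:32647), central meridian 99°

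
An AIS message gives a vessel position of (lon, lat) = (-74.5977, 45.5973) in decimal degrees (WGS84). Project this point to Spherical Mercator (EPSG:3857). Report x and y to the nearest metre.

x -8304178 m, y 5716049 m

Web Mercator is spherical with R = a = 6378137 m.
x = R·λ = 6378137 × -1.301975479 = -8304177.978 m.
y = R·ln tan(π/4 + φ/2) = 6378137 × 0.896194209 = 5716049.444 m.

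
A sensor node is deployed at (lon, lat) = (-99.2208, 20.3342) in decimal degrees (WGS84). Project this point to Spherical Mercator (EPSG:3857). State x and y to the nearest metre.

Web Mercator is spherical with R = a = 6378137 m.
x = R·λ = 6378137 × -1.731729646 = -11045208.932 m.
y = R·ln tan(π/4 + φ/2) = 6378137 × 0.362592371 = 2312663.815 m.

x -11045209 m, y 2312664 m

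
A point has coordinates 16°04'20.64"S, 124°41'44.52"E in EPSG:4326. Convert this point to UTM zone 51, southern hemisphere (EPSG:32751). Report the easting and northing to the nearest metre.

E 681383 m, N 8222313 m

Zone 51 central meridian λ₀ = 6×51 − 183 = 123°; Δλ = +1.6957°.
Transverse Mercator on WGS84 with k₀ = 0.9996 gives E = 681382.706 m, N = 8222312.869 m.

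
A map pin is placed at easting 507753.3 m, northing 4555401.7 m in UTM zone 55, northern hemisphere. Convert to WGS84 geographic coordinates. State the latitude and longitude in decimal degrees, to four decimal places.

Zone 55N: λ₀ = 147°, k₀ = 0.9996, false easting 500000 m.
Meridian distance M = (N − FN)/k₀ = 4557224.6 m.
Inverse transverse Mercator on WGS84 gives φ = 41.14989987°, λ = 147.09239941°.

lat 41.1499°, lon 147.0924°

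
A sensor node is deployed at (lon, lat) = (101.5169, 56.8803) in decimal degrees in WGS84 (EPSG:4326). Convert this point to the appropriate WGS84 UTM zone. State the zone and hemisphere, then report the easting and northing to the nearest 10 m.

Longitude 101.5169° lies in the 6° band [96°, 102°), giving zone 47; latitude is north of the equator, so 47N.
Zone 47 central meridian λ₀ = 6×47 − 183 = 99°; Δλ = +2.5169°.
Transverse Mercator on WGS84 with k₀ = 0.9996 gives E = 653367.021 m, N = 6306883.610 m.

Zone 47N: E 653370 m, N 6306880 m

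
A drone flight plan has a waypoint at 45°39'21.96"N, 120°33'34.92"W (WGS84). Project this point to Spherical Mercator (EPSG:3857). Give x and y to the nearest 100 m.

Web Mercator is spherical with R = a = 6378137 m.
x = R·λ = 6378137 × -2.104163710 = -13420644.414 m.
y = R·ln tan(π/4 + φ/2) = 6378137 × 0.897661690 = 5725409.237 m.

x -13420600 m, y 5725400 m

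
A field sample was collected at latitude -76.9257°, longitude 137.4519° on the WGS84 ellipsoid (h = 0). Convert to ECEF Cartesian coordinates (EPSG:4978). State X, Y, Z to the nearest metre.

WGS84: a = 6378137 m, e² = 0.006694380; N(φ) = a/√(1−e²sin²φ) = 6398490.365 m.
X = (N+h)·cosφ·cosλ = -1066336.558 m; Y = (N+h)·cosφ·sinλ = 978765.552 m; Z = (N(1−e²)+h)·sinφ = -6190902.149 m.

X -1066337 m, Y 978766 m, Z -6190902 m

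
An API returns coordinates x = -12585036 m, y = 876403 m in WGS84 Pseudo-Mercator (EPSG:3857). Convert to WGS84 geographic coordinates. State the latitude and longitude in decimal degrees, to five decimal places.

lat 7.84820°, lon -113.05330°

R = 6378137 m. λ = x/R = -113.05330190°.
φ = 2·arctan(exp(y/R)) − 90° = 2·arctan(1.14730) − 90° = 7.84820410°.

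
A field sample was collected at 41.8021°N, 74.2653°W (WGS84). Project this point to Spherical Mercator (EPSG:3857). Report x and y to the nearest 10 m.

Web Mercator is spherical with R = a = 6378137 m.
x = R·λ = 6378137 × -1.296174005 = -8267175.380 m.
y = R·ln tan(π/4 + φ/2) = 6378137 × 0.804526608 = 5131380.927 m.

x -8267180 m, y 5131380 m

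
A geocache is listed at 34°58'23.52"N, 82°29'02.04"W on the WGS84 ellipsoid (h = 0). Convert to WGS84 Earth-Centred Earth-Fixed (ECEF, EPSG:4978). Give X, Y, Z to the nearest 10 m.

WGS84: a = 6378137 m, e² = 0.006694380; N(φ) = a/√(1−e²sin²φ) = 6385162.762 m.
X = (N+h)·cosφ·cosλ = 684387.832 m; Y = (N+h)·cosφ·sinλ = -5187177.910 m; Z = (N(1−e²)+h)·sinφ = 3635431.007 m.

X 684390 m, Y -5187180 m, Z 3635430 m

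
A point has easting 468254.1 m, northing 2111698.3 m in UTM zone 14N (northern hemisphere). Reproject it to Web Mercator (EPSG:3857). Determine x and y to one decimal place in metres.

x -11054225.8 m, y 2166477.2 m

Unproject from UTM 14N (λ₀ = -99°) → φ = 19.09799956°, λ = -99.30180008°.
Web Mercator (R = 6378137 m): x = -11054225.819 m, y = 2166477.180 m.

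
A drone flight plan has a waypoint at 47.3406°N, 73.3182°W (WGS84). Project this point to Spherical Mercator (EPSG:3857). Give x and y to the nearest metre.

Web Mercator is spherical with R = a = 6378137 m.
x = R·λ = 6378137 × -1.279643992 = -8161744.690 m.
y = R·ln tan(π/4 + φ/2) = 6378137 × 0.940375999 = 5997846.950 m.

x -8161745 m, y 5997847 m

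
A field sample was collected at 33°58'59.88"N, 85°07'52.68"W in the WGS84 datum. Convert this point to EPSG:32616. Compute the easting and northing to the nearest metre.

Zone 16 central meridian λ₀ = 6×16 − 183 = -87°; Δλ = +1.8687°.
Transverse Mercator on WGS84 with k₀ = 0.9996 gives E = 672615.732 m, N = 3761878.059 m.

E 672616 m, N 3761878 m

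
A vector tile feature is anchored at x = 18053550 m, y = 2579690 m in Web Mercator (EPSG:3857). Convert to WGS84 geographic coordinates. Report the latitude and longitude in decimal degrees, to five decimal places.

lat 22.56660°, lon 162.17780°

R = 6378137 m. λ = x/R = 162.17779898°.
φ = 2·arctan(exp(y/R)) − 90° = 2·arctan(1.49849) − 90° = 22.56660244°.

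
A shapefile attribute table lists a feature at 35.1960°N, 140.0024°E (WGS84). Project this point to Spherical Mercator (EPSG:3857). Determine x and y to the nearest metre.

Web Mercator is spherical with R = a = 6378137 m.
x = R·λ = 6378137 × 2.443502841 = 15584995.878 m.
y = R·ln tan(π/4 + φ/2) = 6378137 × 0.657017678 = 4190548.764 m.

x 15584996 m, y 4190549 m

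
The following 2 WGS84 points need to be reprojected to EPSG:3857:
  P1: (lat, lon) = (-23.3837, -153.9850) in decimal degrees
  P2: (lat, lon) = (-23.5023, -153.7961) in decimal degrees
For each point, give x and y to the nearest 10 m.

Web Mercator: x = R·λ, y = R·ln tan(π/4+φ/2), R = 6378137 m.
P1 (-23.3837°, -153.9850°) → (-17141531.790, -2678487.087) m.
P2 (-23.5023°, -153.7961°) → (-17120503.538, -2692877.413) m.

P1: x -17141530 m, y -2678490 m; P2: x -17120500 m, y -2692880 m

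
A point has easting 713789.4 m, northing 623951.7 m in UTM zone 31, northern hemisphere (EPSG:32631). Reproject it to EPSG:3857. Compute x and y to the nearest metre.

x 548827 m, y 629049 m

Unproject from UTM 31N (λ₀ = 3°) → φ = 5.64170022°, λ = 4.93020007°.
Web Mercator (R = 6378137 m): x = 548827.362 m, y = 629048.519 m.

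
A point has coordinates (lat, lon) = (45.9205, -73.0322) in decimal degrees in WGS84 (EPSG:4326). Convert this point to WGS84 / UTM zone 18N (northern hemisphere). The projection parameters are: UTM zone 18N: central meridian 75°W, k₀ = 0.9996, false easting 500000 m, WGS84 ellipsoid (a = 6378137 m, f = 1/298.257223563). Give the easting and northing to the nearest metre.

Zone 18 central meridian λ₀ = 6×18 − 183 = -75°; Δλ = +1.9678°.
Transverse Mercator on WGS84 with k₀ = 0.9996 gives E = 652588.460 m, N = 5087097.279 m.

E 652588 m, N 5087097 m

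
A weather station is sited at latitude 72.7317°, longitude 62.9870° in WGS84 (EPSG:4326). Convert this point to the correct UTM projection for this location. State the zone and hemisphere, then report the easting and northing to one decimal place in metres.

Zone 41N: E 499569.3 m, N 8070550.6 m

Longitude 62.9870° lies in the 6° band [60°, 66°), giving zone 41; latitude is north of the equator, so 41N.
Zone 41 central meridian λ₀ = 6×41 − 183 = 63°; Δλ = -0.0130°.
Transverse Mercator on WGS84 with k₀ = 0.9996 gives E = 499569.273 m, N = 8070550.603 m.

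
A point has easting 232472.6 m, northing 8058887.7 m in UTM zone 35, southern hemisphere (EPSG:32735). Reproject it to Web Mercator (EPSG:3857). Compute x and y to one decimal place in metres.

x 2725101.1 m, y -1983822.6 m

Unproject from UTM 35S (λ₀ = 27°) → φ = -17.54040023°, λ = 24.48000012°.
Web Mercator (R = 6378137 m): x = 2725101.148 m, y = -1983822.609 m.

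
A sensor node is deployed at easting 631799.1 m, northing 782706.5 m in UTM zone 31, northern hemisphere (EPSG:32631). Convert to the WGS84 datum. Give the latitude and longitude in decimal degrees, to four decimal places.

Zone 31N: λ₀ = 3°, k₀ = 0.9996, false easting 500000 m.
Meridian distance M = (N − FN)/k₀ = 783019.7 m.
Inverse transverse Mercator on WGS84 gives φ = 7.07949984°, λ = 4.19339978°.

lat 7.0795°, lon 4.1934°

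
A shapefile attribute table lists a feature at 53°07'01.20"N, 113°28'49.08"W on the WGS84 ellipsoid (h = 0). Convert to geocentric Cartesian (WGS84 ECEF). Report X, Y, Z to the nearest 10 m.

X -1528500 m, Y -3518620 m, Z 5078370 m

WGS84: a = 6378137 m, e² = 0.006694380; N(φ) = a/√(1−e²sin²φ) = 6391839.599 m.
X = (N+h)·cosφ·cosλ = -1528500.573 m; Y = (N+h)·cosφ·sinλ = -3518618.559 m; Z = (N(1−e²)+h)·sinφ = 5078368.887 m.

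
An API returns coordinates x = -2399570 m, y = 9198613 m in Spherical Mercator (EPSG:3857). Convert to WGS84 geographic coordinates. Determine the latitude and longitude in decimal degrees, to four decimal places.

R = 6378137 m. λ = x/R = -21.55570406°.
φ = 2·arctan(exp(y/R)) − 90° = 2·arctan(4.23003) − 90° = 63.39840009°.

lat 63.3984°, lon -21.5557°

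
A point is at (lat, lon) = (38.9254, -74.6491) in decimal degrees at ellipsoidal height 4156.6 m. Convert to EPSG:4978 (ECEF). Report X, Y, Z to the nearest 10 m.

WGS84: a = 6378137 m, e² = 0.006694380; N(φ) = a/√(1−e²sin²φ) = 6386581.642 m.
X = (N+h)·cosφ·cosλ = 1316175.488 m; Y = (N+h)·cosφ·sinλ = -4794389.000 m; Z = (N(1−e²)+h)·sinφ = 3988489.166 m.

X 1316180 m, Y -4794390 m, Z 3988490 m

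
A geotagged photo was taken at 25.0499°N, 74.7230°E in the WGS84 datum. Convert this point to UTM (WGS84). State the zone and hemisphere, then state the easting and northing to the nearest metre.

Longitude 74.7230° lies in the 6° band [72°, 78°), giving zone 43; latitude is north of the equator, so 43N.
Zone 43 central meridian λ₀ = 6×43 − 183 = 75°; Δλ = -0.2770°.
Transverse Mercator on WGS84 with k₀ = 0.9996 gives E = 472059.240 m, N = 2770501.719 m.

Zone 43N: E 472059 m, N 2770502 m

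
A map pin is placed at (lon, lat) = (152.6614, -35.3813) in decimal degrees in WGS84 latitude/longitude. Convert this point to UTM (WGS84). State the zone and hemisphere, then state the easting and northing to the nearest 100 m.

Zone 56S: E 469200 m, N 6084600 m

Longitude 152.6614° lies in the 6° band [150°, 156°), giving zone 56; latitude is south of the equator, so 56S.
Zone 56 central meridian λ₀ = 6×56 − 183 = 153°; Δλ = -0.3386°.
Transverse Mercator on WGS84 with k₀ = 0.9996 gives E = 469246.146 m, N = 6084618.265 m.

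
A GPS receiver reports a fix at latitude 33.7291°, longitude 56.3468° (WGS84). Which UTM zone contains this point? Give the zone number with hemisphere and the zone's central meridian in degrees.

Zone 40N, central meridian 57°

UTM zone = ⌊(λ + 180)/6⌋ + 1; 56.3468° ∈ [54°, 60°) → zone 40.
Hemisphere: N (φ ≥ 0).
Central meridian λ₀ = 6×40 − 183 = 57°.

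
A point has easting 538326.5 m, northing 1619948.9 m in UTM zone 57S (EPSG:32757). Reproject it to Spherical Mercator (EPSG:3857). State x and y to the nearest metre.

x 17852485 m, y -13151724 m

Unproject from UTM 57S (λ₀ = 159°) → φ = -75.50190036°, λ = 160.37159910°.
Web Mercator (R = 6378137 m): x = 17852484.750 m, y = -13151723.547 m.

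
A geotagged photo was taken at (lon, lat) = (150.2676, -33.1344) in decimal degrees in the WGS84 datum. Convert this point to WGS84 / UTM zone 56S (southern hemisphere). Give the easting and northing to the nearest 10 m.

Zone 56 central meridian λ₀ = 6×56 − 183 = 153°; Δλ = -2.7324°.
Transverse Mercator on WGS84 with k₀ = 0.9996 gives E = 245099.090 m, N = 6330489.488 m.

E 245100 m, N 6330490 m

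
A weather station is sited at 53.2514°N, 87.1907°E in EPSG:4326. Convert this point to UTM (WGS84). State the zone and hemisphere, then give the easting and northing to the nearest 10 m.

Longitude 87.1907° lies in the 6° band [84°, 90°), giving zone 45; latitude is north of the equator, so 45N.
Zone 45 central meridian λ₀ = 6×45 − 183 = 87°; Δλ = +0.1907°.
Transverse Mercator on WGS84 with k₀ = 0.9996 gives E = 512723.479 m, N = 5900254.265 m.

Zone 45N: E 512720 m, N 5900250 m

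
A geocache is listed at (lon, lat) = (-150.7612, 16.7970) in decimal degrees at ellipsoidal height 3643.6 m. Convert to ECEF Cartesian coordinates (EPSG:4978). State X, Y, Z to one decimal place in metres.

WGS84: a = 6378137 m, e² = 0.006694380; N(φ) = a/√(1−e²sin²φ) = 6379920.598 m.
X = (N+h)·cosφ·cosλ = -5332587.371 m; Y = (N+h)·cosφ·sinλ = -2985023.244 m; Z = (N(1−e²)+h)·sinφ = 1832390.756 m.

X -5332587.4 m, Y -2985023.2 m, Z 1832390.8 m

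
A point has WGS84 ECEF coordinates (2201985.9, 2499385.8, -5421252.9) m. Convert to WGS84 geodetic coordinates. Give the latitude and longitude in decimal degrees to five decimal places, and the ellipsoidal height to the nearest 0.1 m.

λ = atan2(Y, X) = 48.61959996°; p = √(X²+Y²) = 3331016.6 m.
Bowring's method on WGS84 (a = 6378137 m, b = 6356752.314 m) gives φ = -58.60330023°, h = 242.137 m.

lat -58.60330°, lon 48.61960°, h 242.1 m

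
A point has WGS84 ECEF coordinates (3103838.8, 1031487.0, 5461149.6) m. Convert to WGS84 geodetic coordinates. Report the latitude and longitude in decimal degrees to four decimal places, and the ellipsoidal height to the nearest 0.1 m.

lat 59.2514°, lon 18.3830°, h 3307.3 m

λ = atan2(Y, X) = 18.38299987°; p = √(X²+Y²) = 3270746.2 m.
Bowring's method on WGS84 (a = 6378137 m, b = 6356752.314 m) gives φ = 59.25140011°, h = 3307.251 m.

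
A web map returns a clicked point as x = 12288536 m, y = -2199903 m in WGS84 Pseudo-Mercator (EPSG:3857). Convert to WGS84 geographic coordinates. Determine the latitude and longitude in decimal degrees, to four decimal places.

lat -19.3815°, lon 110.3898°

R = 6378137 m. λ = x/R = 110.38979708°.
φ = 2·arctan(exp(y/R)) − 90° = 2·arctan(0.70828) − 90° = -19.38149781°.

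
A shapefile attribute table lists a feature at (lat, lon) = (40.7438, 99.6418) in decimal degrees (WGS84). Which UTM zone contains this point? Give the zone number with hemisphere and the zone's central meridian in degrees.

Zone 47N, central meridian 99°

UTM zone = ⌊(λ + 180)/6⌋ + 1; 99.6418° ∈ [96°, 102°) → zone 47.
Hemisphere: N (φ ≥ 0).
Central meridian λ₀ = 6×47 − 183 = 99°.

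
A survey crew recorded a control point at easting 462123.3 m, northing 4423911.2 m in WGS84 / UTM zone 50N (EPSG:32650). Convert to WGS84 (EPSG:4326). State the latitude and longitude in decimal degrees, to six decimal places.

lat 39.964500°, lon 116.556500°

Zone 50N: λ₀ = 117°, k₀ = 0.9996, false easting 500000 m.
Meridian distance M = (N − FN)/k₀ = 4425681.5 m.
Inverse transverse Mercator on WGS84 gives φ = 39.96449966°, λ = 116.55649989°.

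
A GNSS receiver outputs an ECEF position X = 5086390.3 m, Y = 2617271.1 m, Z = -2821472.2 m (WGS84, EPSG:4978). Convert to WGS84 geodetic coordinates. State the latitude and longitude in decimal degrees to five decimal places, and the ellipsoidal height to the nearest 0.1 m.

lat -26.40730°, lon 27.22870°, h 4322.9 m

λ = atan2(Y, X) = 27.22869970°; p = √(X²+Y²) = 5720268.7 m.
Bowring's method on WGS84 (a = 6378137 m, b = 6356752.314 m) gives φ = -26.40730021°, h = 4322.890 m.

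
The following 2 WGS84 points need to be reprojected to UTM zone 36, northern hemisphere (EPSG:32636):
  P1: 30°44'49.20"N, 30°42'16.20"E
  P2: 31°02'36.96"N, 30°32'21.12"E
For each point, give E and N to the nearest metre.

P1: E 280253 m, N 3403815 m; P2: E 265150 m, N 3437036 m

UTM zone 36N: λ₀ = 33°, k₀ = 0.9996.
P1 (30.7470°, 30.7045°) → (280252.966, 3403814.984) m.
P2 (31.0436°, 30.5392°) → (265150.020, 3437035.699) m.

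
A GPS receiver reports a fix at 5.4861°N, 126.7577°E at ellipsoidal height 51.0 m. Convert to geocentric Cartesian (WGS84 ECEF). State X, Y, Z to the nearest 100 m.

WGS84: a = 6378137 m, e² = 0.006694380; N(φ) = a/√(1−e²sin²φ) = 6378332.141 m.
X = (N+h)·cosφ·cosλ = -3799546.132 m; Y = (N+h)·cosφ·sinλ = 5086783.253 m; Z = (N(1−e²)+h)·sinφ = 605718.433 m.

X -3799500 m, Y 5086800 m, Z 605700 m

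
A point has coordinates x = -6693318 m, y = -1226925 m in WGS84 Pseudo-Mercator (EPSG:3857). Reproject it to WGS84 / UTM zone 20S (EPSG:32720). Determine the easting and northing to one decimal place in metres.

E 814018.0 m, N 8787576.4 m

Web Mercator inverse (R = 6378137 m) → φ = -10.95430278°, λ = -60.12709861°.
UTM 20S forward: E = 814017.953 m, N = 8787576.376 m.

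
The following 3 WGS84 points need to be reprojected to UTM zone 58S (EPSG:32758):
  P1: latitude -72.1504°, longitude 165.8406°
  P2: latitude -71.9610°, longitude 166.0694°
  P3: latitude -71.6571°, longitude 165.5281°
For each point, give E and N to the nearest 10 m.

UTM zone 58S: λ₀ = 165°, k₀ = 0.9996.
P1 (-72.1504°, 165.8406°) → (528757.644, 1994090.704) m.
P2 (-71.9610°, 166.0694°) → (536959.547, 2015089.637) m.
P3 (-71.6571°, 165.5281°) → (518549.132, 2049233.289) m.

P1: E 528760 m, N 1994090 m; P2: E 536960 m, N 2015090 m; P3: E 518550 m, N 2049230 m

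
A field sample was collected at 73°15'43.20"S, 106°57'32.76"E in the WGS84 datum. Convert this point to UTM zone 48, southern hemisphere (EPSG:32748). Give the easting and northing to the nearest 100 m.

Zone 48 central meridian λ₀ = 6×48 − 183 = 105°; Δλ = +1.9591°.
Transverse Mercator on WGS84 with k₀ = 0.9996 gives E = 562966.085 m, N = 1869261.969 m.

E 563000 m, N 1869300 m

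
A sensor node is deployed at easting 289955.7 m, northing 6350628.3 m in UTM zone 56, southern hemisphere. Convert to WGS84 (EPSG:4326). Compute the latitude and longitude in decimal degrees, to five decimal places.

Zone 56S: λ₀ = 153°, k₀ = 0.9996, false easting 500000 m, false northing 10000000 m.
Meridian distance M = (N − FN)/k₀ = -3650832.0 m.
Inverse transverse Mercator on WGS84 gives φ = -32.96250045°, λ = 150.75270008°.

lat -32.96250°, lon 150.75270°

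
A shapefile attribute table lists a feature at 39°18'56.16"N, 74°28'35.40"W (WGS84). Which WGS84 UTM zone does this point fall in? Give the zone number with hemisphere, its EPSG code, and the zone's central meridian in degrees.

UTM zone = ⌊(λ + 180)/6⌋ + 1; -74.4765° ∈ [-78°, -72°) → zone 18.
Hemisphere: N (φ ≥ 0).
Central meridian λ₀ = 6×18 − 183 = -75°.
EPSG code: 32618.

Zone 18N (EPSG:32618), central meridian -75°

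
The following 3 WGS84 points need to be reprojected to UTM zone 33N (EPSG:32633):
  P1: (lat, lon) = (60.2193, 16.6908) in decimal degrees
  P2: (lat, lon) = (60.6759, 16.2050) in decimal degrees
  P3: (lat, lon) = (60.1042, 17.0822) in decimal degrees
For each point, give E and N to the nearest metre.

P1: E 593677 m, N 6677034 m; P2: E 565834 m, N 6727292 m; P3: E 615762 m, N 6664840 m

UTM zone 33N: λ₀ = 15°, k₀ = 0.9996.
P1 (60.2193°, 16.6908°) → (593677.158, 6677034.334) m.
P2 (60.6759°, 16.2050°) → (565833.877, 6727292.106) m.
P3 (60.1042°, 17.0822°) → (615762.056, 6664839.667) m.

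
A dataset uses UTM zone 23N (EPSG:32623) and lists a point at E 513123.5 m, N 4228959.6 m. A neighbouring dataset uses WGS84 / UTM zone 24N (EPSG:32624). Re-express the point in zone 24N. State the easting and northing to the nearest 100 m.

UTM 23N → geographic: φ = 38.20850038°, λ = -44.85009970°.
UTM 24N (λ₀ = -39°) forward: E = -12375.752 m, N = 4245159.893 m.

E -12400 m, N 4245200 m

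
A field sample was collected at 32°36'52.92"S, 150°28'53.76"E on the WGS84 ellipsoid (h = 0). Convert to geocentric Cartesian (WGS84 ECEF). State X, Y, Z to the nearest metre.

X -4679597 m, Y 2649573 m, Z -3418044 m

WGS84: a = 6378137 m, e² = 0.006694380; N(φ) = a/√(1−e²sin²φ) = 6384348.045 m.
X = (N+h)·cosφ·cosλ = -4679597.329 m; Y = (N+h)·cosφ·sinλ = 2649572.998 m; Z = (N(1−e²)+h)·sinφ = -3418044.126 m.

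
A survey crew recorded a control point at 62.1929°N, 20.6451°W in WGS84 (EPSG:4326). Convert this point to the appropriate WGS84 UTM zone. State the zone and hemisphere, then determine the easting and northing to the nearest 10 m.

Longitude -20.6451° lies in the 6° band [-24°, -18°), giving zone 27; latitude is north of the equator, so 27N.
Zone 27 central meridian λ₀ = 6×27 − 183 = -21°; Δλ = +0.3549°.
Transverse Mercator on WGS84 with k₀ = 0.9996 gives E = 518470.998 m, N = 6895720.303 m.

Zone 27N: E 518470 m, N 6895720 m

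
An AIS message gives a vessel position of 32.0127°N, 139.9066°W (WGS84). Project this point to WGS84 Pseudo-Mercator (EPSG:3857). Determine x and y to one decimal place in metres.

x -15574331.5 m, y 3764977.8 m

Web Mercator is spherical with R = a = 6378137 m.
x = R·λ = 6378137 × -2.441830815 = -15574331.471 m.
y = R·ln tan(π/4 + φ/2) = 6378137 × 0.590294284 = 3764977.815 m.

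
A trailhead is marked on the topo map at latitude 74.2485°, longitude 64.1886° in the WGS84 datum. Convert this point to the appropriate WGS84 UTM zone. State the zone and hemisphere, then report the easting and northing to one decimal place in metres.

Zone 41N: E 536014.1 m, N 8240121.5 m

Longitude 64.1886° lies in the 6° band [60°, 66°), giving zone 41; latitude is north of the equator, so 41N.
Zone 41 central meridian λ₀ = 6×41 − 183 = 63°; Δλ = +1.1886°.
Transverse Mercator on WGS84 with k₀ = 0.9996 gives E = 536014.073 m, N = 8240121.512 m.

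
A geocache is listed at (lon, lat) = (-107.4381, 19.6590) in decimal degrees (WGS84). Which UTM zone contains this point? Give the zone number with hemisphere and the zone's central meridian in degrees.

UTM zone = ⌊(λ + 180)/6⌋ + 1; -107.4381° ∈ [-108°, -102°) → zone 13.
Hemisphere: N (φ ≥ 0).
Central meridian λ₀ = 6×13 − 183 = -105°.

Zone 13N, central meridian -105°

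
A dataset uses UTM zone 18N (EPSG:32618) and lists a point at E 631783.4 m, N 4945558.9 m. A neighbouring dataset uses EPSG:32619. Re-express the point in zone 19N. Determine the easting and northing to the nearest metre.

UTM 18N → geographic: φ = 44.65129997°, λ = -73.33799949°.
UTM 19N (λ₀ = -69°) forward: E = 156027.581 m, N = 4953375.665 m.

E 156028 m, N 4953376 m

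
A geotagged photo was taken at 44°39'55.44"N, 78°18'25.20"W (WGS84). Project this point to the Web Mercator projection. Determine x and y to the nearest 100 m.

x -8717100 m, y 5569000 m

Web Mercator is spherical with R = a = 6378137 m.
x = R·λ = 6378137 × -1.366714977 = -8717095.366 m.
y = R·ln tan(π/4 + φ/2) = 6378137 × 0.873138736 = 5568998.481 m.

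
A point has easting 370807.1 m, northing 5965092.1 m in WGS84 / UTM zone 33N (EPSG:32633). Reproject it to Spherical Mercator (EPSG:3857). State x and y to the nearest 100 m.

x 1451300 m, y 7135800 m

Unproject from UTM 33N (λ₀ = 15°) → φ = 53.81829995°, λ = 13.03749974°.
Web Mercator (R = 6378137 m): x = 1451327.832 m, y = 7135819.305 m.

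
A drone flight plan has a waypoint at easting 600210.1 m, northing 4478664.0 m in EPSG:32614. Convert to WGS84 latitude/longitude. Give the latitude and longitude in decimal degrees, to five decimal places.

Zone 14N: λ₀ = -99°, k₀ = 0.9996, false easting 500000 m.
Meridian distance M = (N − FN)/k₀ = 4480456.2 m.
Inverse transverse Mercator on WGS84 gives φ = 40.45260040°, λ = -97.81819947°.

lat 40.45260°, lon -97.81820°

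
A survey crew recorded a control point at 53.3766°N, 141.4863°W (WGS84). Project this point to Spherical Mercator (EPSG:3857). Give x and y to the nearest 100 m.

Web Mercator is spherical with R = a = 6378137 m.
x = R·λ = 6378137 × -2.469401781 = -15750182.870 m.
y = R·ln tan(π/4 + φ/2) = 6378137 × 1.105803281 = 7052964.823 m.

x -15750200 m, y 7053000 m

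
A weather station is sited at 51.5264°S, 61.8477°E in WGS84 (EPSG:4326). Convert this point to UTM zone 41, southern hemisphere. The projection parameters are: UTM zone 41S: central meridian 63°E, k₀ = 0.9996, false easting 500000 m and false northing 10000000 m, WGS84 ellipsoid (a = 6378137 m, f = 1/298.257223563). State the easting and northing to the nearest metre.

Zone 41 central meridian λ₀ = 6×41 − 183 = 63°; Δλ = -1.1523°.
Transverse Mercator on WGS84 with k₀ = 0.9996 gives E = 420063.131 m, N = 4291005.448 m.

E 420063 m, N 4291005 m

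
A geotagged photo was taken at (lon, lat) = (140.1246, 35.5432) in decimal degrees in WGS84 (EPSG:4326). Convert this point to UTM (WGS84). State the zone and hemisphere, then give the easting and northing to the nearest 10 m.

Zone 54N: E 420650 m, N 3933640 m

Longitude 140.1246° lies in the 6° band [138°, 144°), giving zone 54; latitude is north of the equator, so 54N.
Zone 54 central meridian λ₀ = 6×54 − 183 = 141°; Δλ = -0.8754°.
Transverse Mercator on WGS84 with k₀ = 0.9996 gives E = 420648.782 m, N = 3933636.989 m.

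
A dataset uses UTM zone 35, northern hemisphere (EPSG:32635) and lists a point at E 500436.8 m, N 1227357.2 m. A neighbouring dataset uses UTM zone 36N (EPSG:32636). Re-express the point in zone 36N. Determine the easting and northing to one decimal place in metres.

UTM 35N → geographic: φ = 11.10290022°, λ = 27.00399979°.
UTM 36N (λ₀ = 33°) forward: E = -155914.534 m, N = 1233984.372 m.

E -155914.5 m, N 1233984.4 m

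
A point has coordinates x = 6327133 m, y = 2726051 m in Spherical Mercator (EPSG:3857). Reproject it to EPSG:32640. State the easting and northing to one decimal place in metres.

Web Mercator inverse (R = 6378137 m) → φ = 23.77529800°, λ = 56.83760279°.
UTM 40N forward: E = 483453.837 m, N = 2629358.718 m.

E 483453.8 m, N 2629358.7 m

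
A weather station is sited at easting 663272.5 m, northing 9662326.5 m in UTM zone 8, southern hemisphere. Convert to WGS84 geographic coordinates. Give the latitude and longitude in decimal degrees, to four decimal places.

lat -3.0540°, lon -133.5308°

Zone 8S: λ₀ = -135°, k₀ = 0.9996, false easting 500000 m, false northing 10000000 m.
Meridian distance M = (N − FN)/k₀ = -337808.6 m.
Inverse transverse Mercator on WGS84 gives φ = -3.05399986°, λ = -133.53079956°.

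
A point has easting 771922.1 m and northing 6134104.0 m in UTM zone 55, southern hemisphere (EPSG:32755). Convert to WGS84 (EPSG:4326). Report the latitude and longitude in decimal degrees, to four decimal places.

Zone 55S: λ₀ = 147°, k₀ = 0.9996, false easting 500000 m, false northing 10000000 m.
Meridian distance M = (N − FN)/k₀ = -3867443.0 m.
Inverse transverse Mercator on WGS84 gives φ = -34.89910013°, λ = 149.97579955°.

lat -34.8991°, lon 149.9758°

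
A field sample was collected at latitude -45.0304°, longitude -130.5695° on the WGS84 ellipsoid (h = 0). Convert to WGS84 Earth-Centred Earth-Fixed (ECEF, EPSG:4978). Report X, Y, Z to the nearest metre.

X -2936551 m, Y -3429827 m, Z -4489737 m

WGS84: a = 6378137 m, e² = 0.006694380; N(φ) = a/√(1−e²sin²φ) = 6388849.675 m.
X = (N+h)·cosφ·cosλ = -2936551.253 m; Y = (N+h)·cosφ·sinλ = -3429826.515 m; Z = (N(1−e²)+h)·sinφ = -4489736.675 m.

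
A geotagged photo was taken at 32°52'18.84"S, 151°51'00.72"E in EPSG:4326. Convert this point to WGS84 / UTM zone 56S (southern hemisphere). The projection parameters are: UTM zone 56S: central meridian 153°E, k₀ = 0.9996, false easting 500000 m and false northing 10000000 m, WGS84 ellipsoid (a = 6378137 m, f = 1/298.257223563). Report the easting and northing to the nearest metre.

Zone 56 central meridian λ₀ = 6×56 − 183 = 153°; Δλ = -1.1498°.
Transverse Mercator on WGS84 with k₀ = 0.9996 gives E = 392432.539 m, N = 6362328.226 m.

E 392433 m, N 6362328 m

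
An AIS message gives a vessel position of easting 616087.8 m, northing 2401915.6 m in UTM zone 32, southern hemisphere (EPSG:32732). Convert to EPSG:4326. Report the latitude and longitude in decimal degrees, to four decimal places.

lat -68.4713°, lon 11.8355°

Zone 32S: λ₀ = 9°, k₀ = 0.9996, false easting 500000 m, false northing 10000000 m.
Meridian distance M = (N − FN)/k₀ = -7601124.8 m.
Inverse transverse Mercator on WGS84 gives φ = -68.47130024°, λ = 11.83550113°.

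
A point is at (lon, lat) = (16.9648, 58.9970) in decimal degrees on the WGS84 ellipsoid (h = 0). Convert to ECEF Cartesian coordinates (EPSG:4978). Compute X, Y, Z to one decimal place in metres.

WGS84: a = 6378137 m, e² = 0.006694380; N(φ) = a/√(1−e²sin²φ) = 6393879.862 m.
X = (N+h)·cosφ·cosλ = 3150064.520 m; Y = (N+h)·cosφ·sinλ = 960955.617 m; Z = (N(1−e²)+h)·sinφ = 5443764.078 m.

X 3150064.5 m, Y 960955.6 m, Z 5443764.1 m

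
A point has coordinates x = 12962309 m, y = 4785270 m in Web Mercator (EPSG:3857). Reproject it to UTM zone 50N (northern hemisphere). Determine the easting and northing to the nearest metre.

Web Mercator inverse (R = 6378137 m) → φ = 39.44260011°, λ = 116.44240292°.
UTM 50N forward: E = 452018.796 m, N = 4366042.593 m.

E 452019 m, N 4366043 m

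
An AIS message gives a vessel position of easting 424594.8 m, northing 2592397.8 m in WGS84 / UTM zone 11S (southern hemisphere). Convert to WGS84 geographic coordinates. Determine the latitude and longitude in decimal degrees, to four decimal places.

Zone 11S: λ₀ = -117°, k₀ = 0.9996, false easting 500000 m, false northing 10000000 m.
Meridian distance M = (N − FN)/k₀ = -7410566.4 m.
Inverse transverse Mercator on WGS84 gives φ = -66.77740034°, λ = -118.71390078°.

lat -66.7774°, lon -118.7139°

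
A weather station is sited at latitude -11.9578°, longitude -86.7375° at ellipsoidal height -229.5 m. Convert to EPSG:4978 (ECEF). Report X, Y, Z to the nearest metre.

WGS84: a = 6378137 m, e² = 0.006694380; N(φ) = a/√(1−e²sin²φ) = 6379053.665 m.
X = (N+h)·cosφ·cosλ = 355145.297 m; Y = (N+h)·cosφ·sinλ = -6230292.706 m; Z = (N(1−e²)+h)·sinφ = -1312788.383 m.

X 355145 m, Y -6230293 m, Z -1312788 m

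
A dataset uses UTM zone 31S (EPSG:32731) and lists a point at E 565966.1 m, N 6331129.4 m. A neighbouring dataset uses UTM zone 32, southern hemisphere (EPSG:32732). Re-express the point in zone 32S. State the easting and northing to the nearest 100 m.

E 6200 m, N 6318900 m

UTM 31S → geographic: φ = -33.15660016°, λ = 3.70740051°.
UTM 32S (λ₀ = 9°) forward: E = 6178.758 m, N = 6318856.244 m.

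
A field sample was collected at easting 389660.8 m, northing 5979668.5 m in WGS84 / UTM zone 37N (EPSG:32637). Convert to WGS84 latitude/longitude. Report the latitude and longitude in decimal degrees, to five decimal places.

Zone 37N: λ₀ = 39°, k₀ = 0.9996, false easting 500000 m.
Meridian distance M = (N − FN)/k₀ = 5982061.3 m.
Inverse transverse Mercator on WGS84 gives φ = 53.95360032°, λ = 37.31850049°.

lat 53.95360°, lon 37.31850°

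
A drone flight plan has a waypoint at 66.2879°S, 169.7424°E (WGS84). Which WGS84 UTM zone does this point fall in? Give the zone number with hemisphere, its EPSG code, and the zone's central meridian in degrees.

UTM zone = ⌊(λ + 180)/6⌋ + 1; 169.7424° ∈ [168°, 174°) → zone 59.
Hemisphere: S (φ < 0).
Central meridian λ₀ = 6×59 − 183 = 171°.
EPSG code: 32759.

Zone 59S (EPSG:32759), central meridian 171°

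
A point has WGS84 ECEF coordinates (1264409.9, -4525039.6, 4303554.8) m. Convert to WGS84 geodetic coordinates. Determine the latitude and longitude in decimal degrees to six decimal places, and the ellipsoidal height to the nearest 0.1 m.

λ = atan2(Y, X) = -74.38829972°; p = √(X²+Y²) = 4698373.7 m.
Bowring's method on WGS84 (a = 6378137 m, b = 6356752.314 m) gives φ = 42.68030022°, h = 3090.022 m.

lat 42.680300°, lon -74.388300°, h 3090.0 m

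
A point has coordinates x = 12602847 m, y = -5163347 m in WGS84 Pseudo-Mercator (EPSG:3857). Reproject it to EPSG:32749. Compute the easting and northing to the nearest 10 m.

E 683260 m, N 5346100 m

Web Mercator inverse (R = 6378137 m) → φ = -42.01580333°, λ = 113.21330084°.
UTM 49S forward: E = 683259.773 m, N = 5346099.339 m.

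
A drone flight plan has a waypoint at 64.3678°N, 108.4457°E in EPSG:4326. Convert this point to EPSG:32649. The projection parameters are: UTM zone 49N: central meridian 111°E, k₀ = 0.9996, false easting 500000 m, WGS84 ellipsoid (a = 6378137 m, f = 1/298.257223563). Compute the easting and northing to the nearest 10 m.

E 376730 m, N 7140480 m

Zone 49 central meridian λ₀ = 6×49 − 183 = 111°; Δλ = -2.5543°.
Transverse Mercator on WGS84 with k₀ = 0.9996 gives E = 376734.031 m, N = 7140477.995 m.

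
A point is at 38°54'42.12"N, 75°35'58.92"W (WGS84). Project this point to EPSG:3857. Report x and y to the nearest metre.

x -8415720 m, y 4709031 m

Web Mercator is spherical with R = a = 6378137 m.
x = R·λ = 6378137 × -1.319463679 = -8415720.108 m.
y = R·ln tan(π/4 + φ/2) = 6378137 × 0.738308261 = 4709031.236 m.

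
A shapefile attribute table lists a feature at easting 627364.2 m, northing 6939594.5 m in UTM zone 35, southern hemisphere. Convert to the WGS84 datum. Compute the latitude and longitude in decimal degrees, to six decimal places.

lat -27.661800°, lon 28.291300°

Zone 35S: λ₀ = 27°, k₀ = 0.9996, false easting 500000 m, false northing 10000000 m.
Meridian distance M = (N − FN)/k₀ = -3061630.2 m.
Inverse transverse Mercator on WGS84 gives φ = -27.66179977°, λ = 28.29129962°.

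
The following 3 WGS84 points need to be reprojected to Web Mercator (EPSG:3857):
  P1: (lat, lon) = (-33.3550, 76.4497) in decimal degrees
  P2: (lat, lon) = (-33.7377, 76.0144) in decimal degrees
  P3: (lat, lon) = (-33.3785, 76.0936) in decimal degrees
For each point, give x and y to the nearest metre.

P1: x 8510342 m, y -3942520 m; P2: x 8461884 m, y -3993636 m; P3: x 8470701 m, y -3945652 m

Web Mercator: x = R·λ, y = R·ln tan(π/4+φ/2), R = 6378137 m.
P1 (-33.3550°, 76.4497°) → (8510341.675, -3942519.632) m.
P2 (-33.7377°, 76.0144°) → (8461884.301, -3993635.689) m.
P3 (-33.3785°, 76.0936°) → (8470700.805, -3945651.949) m.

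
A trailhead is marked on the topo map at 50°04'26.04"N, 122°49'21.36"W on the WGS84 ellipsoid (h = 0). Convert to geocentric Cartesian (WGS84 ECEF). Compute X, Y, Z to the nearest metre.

WGS84: a = 6378137 m, e² = 0.006694380; N(φ) = a/√(1−e²sin²φ) = 6390729.316 m.
X = (N+h)·cosφ·cosλ = -2223210.564 m; Y = (N+h)·cosφ·sinλ = -3446760.965 m; Z = (N(1−e²)+h)·sinφ = 4868068.613 m.

X -2223211 m, Y -3446761 m, Z 4868069 m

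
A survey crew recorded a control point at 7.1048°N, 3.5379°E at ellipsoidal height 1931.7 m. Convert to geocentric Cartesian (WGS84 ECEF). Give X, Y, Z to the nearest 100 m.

X 6319300 m, Y 390700 m, Z 783900 m

WGS84: a = 6378137 m, e² = 0.006694380; N(φ) = a/√(1−e²sin²φ) = 6378463.617 m.
X = (N+h)·cosφ·cosλ = 6319337.555 m; Y = (N+h)·cosφ·sinλ = 390703.164 m; Z = (N(1−e²)+h)·sinφ = 783875.389 m.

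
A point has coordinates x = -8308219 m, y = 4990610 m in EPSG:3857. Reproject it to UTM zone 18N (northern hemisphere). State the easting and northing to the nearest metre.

E 530850 m, N 4522448 m

Web Mercator inverse (R = 6378137 m) → φ = 40.85250183°, λ = -74.63400112°.
UTM 18N forward: E = 530849.614 m, N = 4522448.027 m.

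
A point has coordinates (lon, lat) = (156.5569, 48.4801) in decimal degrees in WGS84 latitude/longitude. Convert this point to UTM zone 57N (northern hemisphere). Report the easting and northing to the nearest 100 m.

Zone 57 central meridian λ₀ = 6×57 − 183 = 159°; Δλ = -2.4431°.
Transverse Mercator on WGS84 with k₀ = 0.9996 gives E = 319459.627 m, N = 5372546.354 m.

E 319500 m, N 5372500 m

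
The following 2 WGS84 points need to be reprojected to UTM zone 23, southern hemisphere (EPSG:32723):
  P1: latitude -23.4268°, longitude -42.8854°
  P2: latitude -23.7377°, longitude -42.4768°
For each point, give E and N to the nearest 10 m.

P1: E 716050 m, N 7407650 m; P2: E 757210 m, N 7372530 m

UTM zone 23S: λ₀ = -45°, k₀ = 0.9996.
P1 (-23.4268°, -42.8854°) → (716053.896, 7407646.723) m.
P2 (-23.7377°, -42.4768°) → (757211.448, 7372532.361) m.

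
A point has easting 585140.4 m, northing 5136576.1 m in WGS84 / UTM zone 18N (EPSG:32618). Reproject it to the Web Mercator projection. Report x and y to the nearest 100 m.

x -8225700 m, y 5841000 m

Unproject from UTM 18N (λ₀ = -75°) → φ = 46.37739999°, λ = -73.89289961°.
Web Mercator (R = 6378137 m): x = -8225719.958 m, y = 5841035.476 m.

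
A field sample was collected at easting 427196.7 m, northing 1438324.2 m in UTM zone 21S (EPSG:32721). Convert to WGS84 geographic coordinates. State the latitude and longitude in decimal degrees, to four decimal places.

lat -77.1173°, lon -59.9263°

Zone 21S: λ₀ = -57°, k₀ = 0.9996, false easting 500000 m, false northing 10000000 m.
Meridian distance M = (N − FN)/k₀ = -8565101.8 m.
Inverse transverse Mercator on WGS84 gives φ = -77.11730011°, λ = -59.92630181°.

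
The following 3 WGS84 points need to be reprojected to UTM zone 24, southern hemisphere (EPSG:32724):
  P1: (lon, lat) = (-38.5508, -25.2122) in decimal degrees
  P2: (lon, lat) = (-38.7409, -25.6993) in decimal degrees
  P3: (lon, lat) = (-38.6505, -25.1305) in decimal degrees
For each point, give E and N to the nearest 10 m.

UTM zone 24S: λ₀ = -39°, k₀ = 0.9996.
P1 (-25.2122°, -38.5508°) → (545250.777, 7211479.751) m.
P2 (-25.6993°, -38.7409°) → (525995.837, 7157590.605) m.
P3 (-25.1305°, -38.6505°) → (535230.742, 7220556.413) m.

P1: E 545250 m, N 7211480 m; P2: E 526000 m, N 7157590 m; P3: E 535230 m, N 7220560 m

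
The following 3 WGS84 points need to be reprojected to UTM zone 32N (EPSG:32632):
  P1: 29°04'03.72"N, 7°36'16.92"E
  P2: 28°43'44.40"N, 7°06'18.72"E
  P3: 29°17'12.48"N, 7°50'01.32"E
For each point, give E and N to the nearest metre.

P1: E 364179 m, N 3216290 m; P2: E 314949 m, N 3179433 m; P3: E 386713 m, N 3240325 m

UTM zone 32N: λ₀ = 9°, k₀ = 0.9996.
P1 (29.0677°, 7.6047°) → (364179.384, 3216289.818) m.
P2 (28.7290°, 7.1052°) → (314949.017, 3179432.864) m.
P3 (29.2868°, 7.8337°) → (386713.347, 3240325.363) m.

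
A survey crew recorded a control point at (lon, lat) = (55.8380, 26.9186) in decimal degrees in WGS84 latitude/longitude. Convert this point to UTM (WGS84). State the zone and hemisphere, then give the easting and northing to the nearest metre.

Zone 40N: E 384624 m, N 2977949 m

Longitude 55.8380° lies in the 6° band [54°, 60°), giving zone 40; latitude is north of the equator, so 40N.
Zone 40 central meridian λ₀ = 6×40 − 183 = 57°; Δλ = -1.1620°.
Transverse Mercator on WGS84 with k₀ = 0.9996 gives E = 384624.356 m, N = 2977949.208 m.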